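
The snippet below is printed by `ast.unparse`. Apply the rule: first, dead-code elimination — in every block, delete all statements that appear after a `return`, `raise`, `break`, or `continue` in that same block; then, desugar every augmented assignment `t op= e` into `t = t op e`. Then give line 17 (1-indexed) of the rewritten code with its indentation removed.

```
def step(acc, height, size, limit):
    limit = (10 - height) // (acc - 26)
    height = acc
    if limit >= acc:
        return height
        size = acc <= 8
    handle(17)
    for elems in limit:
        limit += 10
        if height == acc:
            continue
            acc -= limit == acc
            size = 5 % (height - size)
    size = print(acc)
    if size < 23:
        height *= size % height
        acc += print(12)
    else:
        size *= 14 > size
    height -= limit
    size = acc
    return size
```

height = height - limit

Transformed code:
def step(acc, height, size, limit):
    limit = (10 - height) // (acc - 26)
    height = acc
    if limit >= acc:
        return height
    handle(17)
    for elems in limit:
        limit = limit + 10
        if height == acc:
            continue
    size = print(acc)
    if size < 23:
        height = height * (size % height)
        acc = acc + print(12)
    else:
        size = size * (14 > size)
    height = height - limit
    size = acc
    return size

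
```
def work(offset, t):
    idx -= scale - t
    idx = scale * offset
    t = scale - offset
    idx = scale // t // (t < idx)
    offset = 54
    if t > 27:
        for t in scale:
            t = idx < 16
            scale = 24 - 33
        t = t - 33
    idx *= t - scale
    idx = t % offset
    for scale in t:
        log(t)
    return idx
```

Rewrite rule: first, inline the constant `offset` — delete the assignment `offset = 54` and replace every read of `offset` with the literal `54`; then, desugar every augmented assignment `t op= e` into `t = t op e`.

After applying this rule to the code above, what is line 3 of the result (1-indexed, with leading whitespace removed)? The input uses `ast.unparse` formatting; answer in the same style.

idx = scale * 54

Transformed code:
def work(offset, t):
    idx = idx - (scale - t)
    idx = scale * 54
    t = scale - 54
    idx = scale // t // (t < idx)
    if t > 27:
        for t in scale:
            t = idx < 16
            scale = 24 - 33
        t = t - 33
    idx = idx * (t - scale)
    idx = t % 54
    for scale in t:
        log(t)
    return idx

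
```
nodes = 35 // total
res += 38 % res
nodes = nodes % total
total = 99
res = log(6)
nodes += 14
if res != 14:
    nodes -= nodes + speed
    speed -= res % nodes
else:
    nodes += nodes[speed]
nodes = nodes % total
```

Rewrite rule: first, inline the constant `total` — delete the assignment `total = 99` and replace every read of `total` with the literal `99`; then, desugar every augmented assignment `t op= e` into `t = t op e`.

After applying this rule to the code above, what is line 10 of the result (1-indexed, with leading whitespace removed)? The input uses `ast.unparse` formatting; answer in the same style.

nodes = nodes + nodes[speed]

Transformed code:
nodes = 35 // 99
res = res + 38 % res
nodes = nodes % 99
res = log(6)
nodes = nodes + 14
if res != 14:
    nodes = nodes - (nodes + speed)
    speed = speed - res % nodes
else:
    nodes = nodes + nodes[speed]
nodes = nodes % 99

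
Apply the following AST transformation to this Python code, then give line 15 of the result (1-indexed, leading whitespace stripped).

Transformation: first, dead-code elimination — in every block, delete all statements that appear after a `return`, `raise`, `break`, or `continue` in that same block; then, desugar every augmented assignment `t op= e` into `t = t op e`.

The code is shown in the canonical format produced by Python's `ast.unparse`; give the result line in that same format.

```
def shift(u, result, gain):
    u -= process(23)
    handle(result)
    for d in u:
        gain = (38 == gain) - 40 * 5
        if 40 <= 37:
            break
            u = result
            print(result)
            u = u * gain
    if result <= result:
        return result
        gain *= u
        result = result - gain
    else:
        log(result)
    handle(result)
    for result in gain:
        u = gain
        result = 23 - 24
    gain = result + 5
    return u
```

Transformed code:
def shift(u, result, gain):
    u = u - process(23)
    handle(result)
    for d in u:
        gain = (38 == gain) - 40 * 5
        if 40 <= 37:
            break
    if result <= result:
        return result
    else:
        log(result)
    handle(result)
    for result in gain:
        u = gain
        result = 23 - 24
    gain = result + 5
    return u

result = 23 - 24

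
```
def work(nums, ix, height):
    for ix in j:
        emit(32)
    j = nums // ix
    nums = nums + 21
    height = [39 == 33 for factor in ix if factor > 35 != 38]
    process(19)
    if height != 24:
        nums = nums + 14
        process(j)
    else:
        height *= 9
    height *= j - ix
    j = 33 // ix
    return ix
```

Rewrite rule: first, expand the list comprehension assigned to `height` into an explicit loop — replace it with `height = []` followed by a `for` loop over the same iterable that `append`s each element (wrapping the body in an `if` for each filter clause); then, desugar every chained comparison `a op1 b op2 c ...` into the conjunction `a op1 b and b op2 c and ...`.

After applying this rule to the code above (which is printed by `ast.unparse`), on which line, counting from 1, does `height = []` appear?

Transformed code:
def work(nums, ix, height):
    for ix in j:
        emit(32)
    j = nums // ix
    nums = nums + 21
    height = []
    for factor in ix:
        if factor > 35 and 35 != 38:
            height.append(39 == 33)
    process(19)
    if height != 24:
        nums = nums + 14
        process(j)
    else:
        height *= 9
    height *= j - ix
    j = 33 // ix
    return ix

6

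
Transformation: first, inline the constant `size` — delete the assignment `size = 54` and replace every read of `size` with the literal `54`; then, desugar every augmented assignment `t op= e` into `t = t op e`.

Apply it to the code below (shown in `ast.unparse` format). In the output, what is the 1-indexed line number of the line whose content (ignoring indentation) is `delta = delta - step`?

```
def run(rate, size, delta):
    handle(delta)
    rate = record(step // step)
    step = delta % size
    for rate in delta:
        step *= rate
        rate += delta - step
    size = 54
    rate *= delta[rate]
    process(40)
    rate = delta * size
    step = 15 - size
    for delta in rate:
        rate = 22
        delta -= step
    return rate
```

Transformed code:
def run(rate, size, delta):
    handle(delta)
    rate = record(step // step)
    step = delta % 54
    for rate in delta:
        step = step * rate
        rate = rate + (delta - step)
    rate = rate * delta[rate]
    process(40)
    rate = delta * 54
    step = 15 - 54
    for delta in rate:
        rate = 22
        delta = delta - step
    return rate

14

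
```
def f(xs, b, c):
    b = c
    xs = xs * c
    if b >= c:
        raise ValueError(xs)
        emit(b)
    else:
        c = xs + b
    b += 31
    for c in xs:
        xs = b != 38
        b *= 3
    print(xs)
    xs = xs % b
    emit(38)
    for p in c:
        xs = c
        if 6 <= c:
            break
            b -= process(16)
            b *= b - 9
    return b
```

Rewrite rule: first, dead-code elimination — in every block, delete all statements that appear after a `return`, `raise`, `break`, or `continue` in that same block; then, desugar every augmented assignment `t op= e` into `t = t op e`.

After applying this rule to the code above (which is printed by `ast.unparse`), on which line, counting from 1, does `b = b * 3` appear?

11

Transformed code:
def f(xs, b, c):
    b = c
    xs = xs * c
    if b >= c:
        raise ValueError(xs)
    else:
        c = xs + b
    b = b + 31
    for c in xs:
        xs = b != 38
        b = b * 3
    print(xs)
    xs = xs % b
    emit(38)
    for p in c:
        xs = c
        if 6 <= c:
            break
    return b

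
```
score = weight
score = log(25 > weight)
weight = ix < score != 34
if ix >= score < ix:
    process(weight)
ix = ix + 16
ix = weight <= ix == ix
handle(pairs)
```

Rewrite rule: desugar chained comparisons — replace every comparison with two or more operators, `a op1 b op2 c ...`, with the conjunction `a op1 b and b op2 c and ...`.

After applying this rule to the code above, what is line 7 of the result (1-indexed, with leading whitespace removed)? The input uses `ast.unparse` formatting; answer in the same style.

ix = weight <= ix and ix == ix

Transformed code:
score = weight
score = log(25 > weight)
weight = ix < score and score != 34
if ix >= score and score < ix:
    process(weight)
ix = ix + 16
ix = weight <= ix and ix == ix
handle(pairs)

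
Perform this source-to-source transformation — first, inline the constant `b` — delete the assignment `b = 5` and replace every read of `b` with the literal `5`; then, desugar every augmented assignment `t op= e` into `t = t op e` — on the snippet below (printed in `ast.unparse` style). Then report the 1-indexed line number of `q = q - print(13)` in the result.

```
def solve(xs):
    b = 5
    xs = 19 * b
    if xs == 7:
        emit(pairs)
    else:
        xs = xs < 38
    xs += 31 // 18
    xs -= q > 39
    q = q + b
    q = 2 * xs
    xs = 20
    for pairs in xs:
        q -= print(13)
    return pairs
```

13

Transformed code:
def solve(xs):
    xs = 19 * 5
    if xs == 7:
        emit(pairs)
    else:
        xs = xs < 38
    xs = xs + 31 // 18
    xs = xs - (q > 39)
    q = q + 5
    q = 2 * xs
    xs = 20
    for pairs in xs:
        q = q - print(13)
    return pairs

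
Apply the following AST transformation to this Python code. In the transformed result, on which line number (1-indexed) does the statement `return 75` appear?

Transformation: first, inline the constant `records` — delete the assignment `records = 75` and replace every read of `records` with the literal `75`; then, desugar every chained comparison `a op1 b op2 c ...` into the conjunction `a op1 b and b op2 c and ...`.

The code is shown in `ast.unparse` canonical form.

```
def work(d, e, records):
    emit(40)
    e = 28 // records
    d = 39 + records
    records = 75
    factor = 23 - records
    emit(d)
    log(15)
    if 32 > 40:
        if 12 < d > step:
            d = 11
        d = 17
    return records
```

12

Transformed code:
def work(d, e, records):
    emit(40)
    e = 28 // 75
    d = 39 + 75
    factor = 23 - 75
    emit(d)
    log(15)
    if 32 > 40:
        if 12 < d and d > step:
            d = 11
        d = 17
    return 75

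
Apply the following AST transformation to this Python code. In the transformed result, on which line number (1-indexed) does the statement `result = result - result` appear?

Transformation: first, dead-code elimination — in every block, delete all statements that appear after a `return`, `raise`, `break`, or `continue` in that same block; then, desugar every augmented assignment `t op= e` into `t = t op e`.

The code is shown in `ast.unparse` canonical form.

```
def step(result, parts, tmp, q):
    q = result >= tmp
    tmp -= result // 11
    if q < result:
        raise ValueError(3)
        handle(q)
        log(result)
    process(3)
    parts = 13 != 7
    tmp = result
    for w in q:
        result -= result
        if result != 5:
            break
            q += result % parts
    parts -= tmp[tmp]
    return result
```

10

Transformed code:
def step(result, parts, tmp, q):
    q = result >= tmp
    tmp = tmp - result // 11
    if q < result:
        raise ValueError(3)
    process(3)
    parts = 13 != 7
    tmp = result
    for w in q:
        result = result - result
        if result != 5:
            break
    parts = parts - tmp[tmp]
    return result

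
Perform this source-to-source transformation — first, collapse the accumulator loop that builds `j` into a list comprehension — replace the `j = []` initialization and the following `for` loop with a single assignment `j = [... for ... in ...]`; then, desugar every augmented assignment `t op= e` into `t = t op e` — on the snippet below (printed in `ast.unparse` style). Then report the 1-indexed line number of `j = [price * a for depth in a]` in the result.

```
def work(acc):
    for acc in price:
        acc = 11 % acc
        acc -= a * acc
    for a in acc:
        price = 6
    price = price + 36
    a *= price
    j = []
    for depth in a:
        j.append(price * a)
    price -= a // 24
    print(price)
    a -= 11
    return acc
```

9

Transformed code:
def work(acc):
    for acc in price:
        acc = 11 % acc
        acc = acc - a * acc
    for a in acc:
        price = 6
    price = price + 36
    a = a * price
    j = [price * a for depth in a]
    price = price - a // 24
    print(price)
    a = a - 11
    return acc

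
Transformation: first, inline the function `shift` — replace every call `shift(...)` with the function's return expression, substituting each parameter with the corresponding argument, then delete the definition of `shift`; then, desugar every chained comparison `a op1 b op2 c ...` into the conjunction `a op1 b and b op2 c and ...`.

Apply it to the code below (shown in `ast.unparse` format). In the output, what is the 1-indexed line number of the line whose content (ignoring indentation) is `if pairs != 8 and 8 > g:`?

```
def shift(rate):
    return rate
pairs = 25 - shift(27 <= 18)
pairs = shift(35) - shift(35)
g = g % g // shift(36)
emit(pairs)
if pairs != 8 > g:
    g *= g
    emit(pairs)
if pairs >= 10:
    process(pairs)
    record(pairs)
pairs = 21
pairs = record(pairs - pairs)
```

Transformed code:
pairs = 25 - (27 <= 18)
pairs = 35 - 35
g = g % g // 36
emit(pairs)
if pairs != 8 and 8 > g:
    g *= g
    emit(pairs)
if pairs >= 10:
    process(pairs)
    record(pairs)
pairs = 21
pairs = record(pairs - pairs)

5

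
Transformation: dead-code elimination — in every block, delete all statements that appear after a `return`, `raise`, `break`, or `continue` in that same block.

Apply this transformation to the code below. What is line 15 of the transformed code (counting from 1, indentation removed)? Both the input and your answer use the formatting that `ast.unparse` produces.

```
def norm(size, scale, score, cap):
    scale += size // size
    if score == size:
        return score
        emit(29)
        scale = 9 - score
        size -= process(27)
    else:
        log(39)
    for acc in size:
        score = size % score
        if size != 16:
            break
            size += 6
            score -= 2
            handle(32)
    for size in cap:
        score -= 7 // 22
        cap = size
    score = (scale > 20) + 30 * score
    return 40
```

return 40

Transformed code:
def norm(size, scale, score, cap):
    scale += size // size
    if score == size:
        return score
    else:
        log(39)
    for acc in size:
        score = size % score
        if size != 16:
            break
    for size in cap:
        score -= 7 // 22
        cap = size
    score = (scale > 20) + 30 * score
    return 40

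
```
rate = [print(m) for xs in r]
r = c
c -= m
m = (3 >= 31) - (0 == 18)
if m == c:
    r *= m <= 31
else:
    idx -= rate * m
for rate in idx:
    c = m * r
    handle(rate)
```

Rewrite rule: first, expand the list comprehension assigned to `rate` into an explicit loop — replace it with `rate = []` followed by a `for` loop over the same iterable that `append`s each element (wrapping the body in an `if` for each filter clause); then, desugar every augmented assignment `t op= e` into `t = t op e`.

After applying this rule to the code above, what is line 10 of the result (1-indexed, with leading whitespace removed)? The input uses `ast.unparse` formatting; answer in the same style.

Transformed code:
rate = []
for xs in r:
    rate.append(print(m))
r = c
c = c - m
m = (3 >= 31) - (0 == 18)
if m == c:
    r = r * (m <= 31)
else:
    idx = idx - rate * m
for rate in idx:
    c = m * r
    handle(rate)

idx = idx - rate * m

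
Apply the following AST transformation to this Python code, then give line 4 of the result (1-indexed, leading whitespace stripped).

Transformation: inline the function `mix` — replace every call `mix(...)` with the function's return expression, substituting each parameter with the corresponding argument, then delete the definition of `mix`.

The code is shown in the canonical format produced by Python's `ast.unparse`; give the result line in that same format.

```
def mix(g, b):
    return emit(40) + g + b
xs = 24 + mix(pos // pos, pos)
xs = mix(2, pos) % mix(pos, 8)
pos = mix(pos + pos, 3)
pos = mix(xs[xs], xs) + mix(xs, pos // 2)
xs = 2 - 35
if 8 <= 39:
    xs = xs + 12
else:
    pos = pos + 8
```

Transformed code:
xs = 24 + (emit(40) + pos // pos + pos)
xs = (emit(40) + 2 + pos) % (emit(40) + pos + 8)
pos = emit(40) + (pos + pos) + 3
pos = emit(40) + xs[xs] + xs + (emit(40) + xs + pos // 2)
xs = 2 - 35
if 8 <= 39:
    xs = xs + 12
else:
    pos = pos + 8

pos = emit(40) + xs[xs] + xs + (emit(40) + xs + pos // 2)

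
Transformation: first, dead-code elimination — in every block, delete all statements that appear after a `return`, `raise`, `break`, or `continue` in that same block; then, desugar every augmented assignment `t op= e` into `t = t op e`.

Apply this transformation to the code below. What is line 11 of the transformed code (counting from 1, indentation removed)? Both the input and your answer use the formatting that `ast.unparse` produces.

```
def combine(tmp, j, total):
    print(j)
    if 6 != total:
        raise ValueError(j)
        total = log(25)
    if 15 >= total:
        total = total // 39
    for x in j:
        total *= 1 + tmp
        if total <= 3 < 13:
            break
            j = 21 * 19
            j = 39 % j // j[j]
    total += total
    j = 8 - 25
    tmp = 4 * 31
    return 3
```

Transformed code:
def combine(tmp, j, total):
    print(j)
    if 6 != total:
        raise ValueError(j)
    if 15 >= total:
        total = total // 39
    for x in j:
        total = total * (1 + tmp)
        if total <= 3 < 13:
            break
    total = total + total
    j = 8 - 25
    tmp = 4 * 31
    return 3

total = total + total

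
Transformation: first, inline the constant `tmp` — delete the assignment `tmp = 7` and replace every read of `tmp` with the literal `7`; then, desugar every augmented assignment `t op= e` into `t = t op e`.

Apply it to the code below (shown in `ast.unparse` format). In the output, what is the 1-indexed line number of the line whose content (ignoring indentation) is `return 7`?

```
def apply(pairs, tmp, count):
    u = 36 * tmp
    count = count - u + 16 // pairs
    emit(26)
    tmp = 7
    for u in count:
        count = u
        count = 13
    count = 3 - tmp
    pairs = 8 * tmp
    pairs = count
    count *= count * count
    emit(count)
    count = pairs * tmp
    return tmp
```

Transformed code:
def apply(pairs, tmp, count):
    u = 36 * 7
    count = count - u + 16 // pairs
    emit(26)
    for u in count:
        count = u
        count = 13
    count = 3 - 7
    pairs = 8 * 7
    pairs = count
    count = count * (count * count)
    emit(count)
    count = pairs * 7
    return 7

14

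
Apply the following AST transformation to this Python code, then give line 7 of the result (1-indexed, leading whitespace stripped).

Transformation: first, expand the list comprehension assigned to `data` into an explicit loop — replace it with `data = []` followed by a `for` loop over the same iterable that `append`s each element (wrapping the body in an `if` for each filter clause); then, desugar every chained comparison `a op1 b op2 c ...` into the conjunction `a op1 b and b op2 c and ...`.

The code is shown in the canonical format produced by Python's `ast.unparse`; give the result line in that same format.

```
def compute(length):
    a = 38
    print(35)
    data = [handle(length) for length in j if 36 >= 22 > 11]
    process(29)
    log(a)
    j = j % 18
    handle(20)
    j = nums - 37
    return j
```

data.append(handle(length))

Transformed code:
def compute(length):
    a = 38
    print(35)
    data = []
    for length in j:
        if 36 >= 22 and 22 > 11:
            data.append(handle(length))
    process(29)
    log(a)
    j = j % 18
    handle(20)
    j = nums - 37
    return j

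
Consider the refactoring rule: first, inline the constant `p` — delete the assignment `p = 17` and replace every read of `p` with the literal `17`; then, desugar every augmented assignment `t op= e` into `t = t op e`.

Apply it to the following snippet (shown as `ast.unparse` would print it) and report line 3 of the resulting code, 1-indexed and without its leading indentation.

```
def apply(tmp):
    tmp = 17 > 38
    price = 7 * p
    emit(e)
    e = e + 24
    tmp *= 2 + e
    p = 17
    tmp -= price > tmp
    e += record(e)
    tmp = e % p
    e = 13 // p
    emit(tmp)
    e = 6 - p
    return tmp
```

Transformed code:
def apply(tmp):
    tmp = 17 > 38
    price = 7 * 17
    emit(e)
    e = e + 24
    tmp = tmp * (2 + e)
    tmp = tmp - (price > tmp)
    e = e + record(e)
    tmp = e % 17
    e = 13 // 17
    emit(tmp)
    e = 6 - 17
    return tmp

price = 7 * 17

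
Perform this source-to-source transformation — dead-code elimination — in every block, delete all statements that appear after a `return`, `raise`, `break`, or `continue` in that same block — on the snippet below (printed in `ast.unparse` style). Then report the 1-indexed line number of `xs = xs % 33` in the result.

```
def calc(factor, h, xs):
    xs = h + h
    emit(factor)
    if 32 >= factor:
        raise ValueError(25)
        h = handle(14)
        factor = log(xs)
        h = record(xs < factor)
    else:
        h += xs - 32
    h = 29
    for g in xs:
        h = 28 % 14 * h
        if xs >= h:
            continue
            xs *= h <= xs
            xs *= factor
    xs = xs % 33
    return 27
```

Transformed code:
def calc(factor, h, xs):
    xs = h + h
    emit(factor)
    if 32 >= factor:
        raise ValueError(25)
    else:
        h += xs - 32
    h = 29
    for g in xs:
        h = 28 % 14 * h
        if xs >= h:
            continue
    xs = xs % 33
    return 27

13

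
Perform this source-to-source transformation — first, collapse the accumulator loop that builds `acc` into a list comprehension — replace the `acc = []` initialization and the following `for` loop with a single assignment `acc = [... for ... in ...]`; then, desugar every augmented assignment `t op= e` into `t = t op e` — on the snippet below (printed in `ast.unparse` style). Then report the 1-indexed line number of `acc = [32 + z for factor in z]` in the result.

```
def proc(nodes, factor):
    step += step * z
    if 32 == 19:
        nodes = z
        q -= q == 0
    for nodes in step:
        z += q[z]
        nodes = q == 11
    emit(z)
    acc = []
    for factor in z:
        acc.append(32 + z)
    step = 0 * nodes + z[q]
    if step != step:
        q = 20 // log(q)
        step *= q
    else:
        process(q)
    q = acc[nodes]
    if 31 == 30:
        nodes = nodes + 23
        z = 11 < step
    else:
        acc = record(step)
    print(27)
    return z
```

Transformed code:
def proc(nodes, factor):
    step = step + step * z
    if 32 == 19:
        nodes = z
        q = q - (q == 0)
    for nodes in step:
        z = z + q[z]
        nodes = q == 11
    emit(z)
    acc = [32 + z for factor in z]
    step = 0 * nodes + z[q]
    if step != step:
        q = 20 // log(q)
        step = step * q
    else:
        process(q)
    q = acc[nodes]
    if 31 == 30:
        nodes = nodes + 23
        z = 11 < step
    else:
        acc = record(step)
    print(27)
    return z

10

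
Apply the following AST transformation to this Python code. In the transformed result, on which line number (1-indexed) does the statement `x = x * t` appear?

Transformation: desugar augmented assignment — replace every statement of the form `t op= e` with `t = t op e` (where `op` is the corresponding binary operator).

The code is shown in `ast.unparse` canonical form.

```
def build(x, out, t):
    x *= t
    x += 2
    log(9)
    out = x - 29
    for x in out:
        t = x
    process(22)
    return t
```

2

Transformed code:
def build(x, out, t):
    x = x * t
    x = x + 2
    log(9)
    out = x - 29
    for x in out:
        t = x
    process(22)
    return t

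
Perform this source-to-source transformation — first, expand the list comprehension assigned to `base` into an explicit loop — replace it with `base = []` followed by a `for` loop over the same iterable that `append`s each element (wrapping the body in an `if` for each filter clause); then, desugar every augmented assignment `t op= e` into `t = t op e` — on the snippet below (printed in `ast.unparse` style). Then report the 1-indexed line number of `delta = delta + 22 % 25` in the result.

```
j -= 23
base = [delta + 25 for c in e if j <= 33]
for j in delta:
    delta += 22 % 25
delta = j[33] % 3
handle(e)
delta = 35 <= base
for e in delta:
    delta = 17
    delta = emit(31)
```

Transformed code:
j = j - 23
base = []
for c in e:
    if j <= 33:
        base.append(delta + 25)
for j in delta:
    delta = delta + 22 % 25
delta = j[33] % 3
handle(e)
delta = 35 <= base
for e in delta:
    delta = 17
    delta = emit(31)

7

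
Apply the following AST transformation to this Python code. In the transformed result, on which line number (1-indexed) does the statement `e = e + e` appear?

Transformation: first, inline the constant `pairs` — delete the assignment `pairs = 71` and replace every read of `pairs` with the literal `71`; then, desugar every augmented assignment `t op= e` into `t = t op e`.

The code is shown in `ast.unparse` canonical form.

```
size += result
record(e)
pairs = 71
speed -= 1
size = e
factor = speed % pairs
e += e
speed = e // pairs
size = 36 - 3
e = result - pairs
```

Transformed code:
size = size + result
record(e)
speed = speed - 1
size = e
factor = speed % 71
e = e + e
speed = e // 71
size = 36 - 3
e = result - 71

6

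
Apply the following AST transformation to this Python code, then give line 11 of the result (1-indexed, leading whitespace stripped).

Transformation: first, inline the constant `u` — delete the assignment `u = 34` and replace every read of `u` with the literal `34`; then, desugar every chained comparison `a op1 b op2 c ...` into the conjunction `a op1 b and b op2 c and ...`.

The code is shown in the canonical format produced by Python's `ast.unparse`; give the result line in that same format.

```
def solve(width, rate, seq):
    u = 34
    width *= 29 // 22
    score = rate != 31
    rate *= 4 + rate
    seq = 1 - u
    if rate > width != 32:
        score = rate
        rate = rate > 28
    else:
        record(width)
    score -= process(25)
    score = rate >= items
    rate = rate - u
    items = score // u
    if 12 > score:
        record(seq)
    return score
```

Transformed code:
def solve(width, rate, seq):
    width *= 29 // 22
    score = rate != 31
    rate *= 4 + rate
    seq = 1 - 34
    if rate > width and width != 32:
        score = rate
        rate = rate > 28
    else:
        record(width)
    score -= process(25)
    score = rate >= items
    rate = rate - 34
    items = score // 34
    if 12 > score:
        record(seq)
    return score

score -= process(25)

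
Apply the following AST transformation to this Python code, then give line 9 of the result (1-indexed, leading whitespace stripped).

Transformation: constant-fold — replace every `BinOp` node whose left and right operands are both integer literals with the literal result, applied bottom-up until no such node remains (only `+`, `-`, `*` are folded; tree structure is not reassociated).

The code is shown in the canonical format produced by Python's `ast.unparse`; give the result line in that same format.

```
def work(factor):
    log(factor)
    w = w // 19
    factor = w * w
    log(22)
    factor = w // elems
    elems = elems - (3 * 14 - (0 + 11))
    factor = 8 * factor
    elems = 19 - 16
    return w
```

elems = 3

Transformed code:
def work(factor):
    log(factor)
    w = w // 19
    factor = w * w
    log(22)
    factor = w // elems
    elems = elems - 31
    factor = 8 * factor
    elems = 3
    return w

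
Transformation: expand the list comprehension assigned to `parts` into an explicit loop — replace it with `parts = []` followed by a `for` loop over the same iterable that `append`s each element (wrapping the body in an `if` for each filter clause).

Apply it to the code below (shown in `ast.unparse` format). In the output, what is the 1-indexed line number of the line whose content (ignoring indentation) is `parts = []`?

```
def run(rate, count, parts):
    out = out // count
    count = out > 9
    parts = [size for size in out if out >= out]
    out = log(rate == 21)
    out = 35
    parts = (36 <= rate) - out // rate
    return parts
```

4

Transformed code:
def run(rate, count, parts):
    out = out // count
    count = out > 9
    parts = []
    for size in out:
        if out >= out:
            parts.append(size)
    out = log(rate == 21)
    out = 35
    parts = (36 <= rate) - out // rate
    return parts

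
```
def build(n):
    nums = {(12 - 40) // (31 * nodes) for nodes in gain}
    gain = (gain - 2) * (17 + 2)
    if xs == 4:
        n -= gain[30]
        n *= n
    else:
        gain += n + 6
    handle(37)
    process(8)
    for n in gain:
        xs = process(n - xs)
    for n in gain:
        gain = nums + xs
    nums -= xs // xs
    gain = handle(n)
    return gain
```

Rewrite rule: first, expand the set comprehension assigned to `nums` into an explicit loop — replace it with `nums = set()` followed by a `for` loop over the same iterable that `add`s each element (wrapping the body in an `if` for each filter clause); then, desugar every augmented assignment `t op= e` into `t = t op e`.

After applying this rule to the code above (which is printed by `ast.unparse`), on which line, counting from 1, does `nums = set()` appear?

Transformed code:
def build(n):
    nums = set()
    for nodes in gain:
        nums.add((12 - 40) // (31 * nodes))
    gain = (gain - 2) * (17 + 2)
    if xs == 4:
        n = n - gain[30]
        n = n * n
    else:
        gain = gain + (n + 6)
    handle(37)
    process(8)
    for n in gain:
        xs = process(n - xs)
    for n in gain:
        gain = nums + xs
    nums = nums - xs // xs
    gain = handle(n)
    return gain

2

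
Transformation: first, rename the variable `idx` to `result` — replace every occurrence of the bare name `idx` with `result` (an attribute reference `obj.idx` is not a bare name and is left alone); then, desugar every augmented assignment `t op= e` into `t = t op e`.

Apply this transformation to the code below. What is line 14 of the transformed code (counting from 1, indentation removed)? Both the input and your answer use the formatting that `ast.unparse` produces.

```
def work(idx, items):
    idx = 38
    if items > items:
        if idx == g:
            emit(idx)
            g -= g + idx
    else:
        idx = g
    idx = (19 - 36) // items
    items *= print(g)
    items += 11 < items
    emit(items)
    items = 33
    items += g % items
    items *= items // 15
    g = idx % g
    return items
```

items = items + g % items

Transformed code:
def work(result, items):
    result = 38
    if items > items:
        if result == g:
            emit(result)
            g = g - (g + result)
    else:
        result = g
    result = (19 - 36) // items
    items = items * print(g)
    items = items + (11 < items)
    emit(items)
    items = 33
    items = items + g % items
    items = items * (items // 15)
    g = result % g
    return items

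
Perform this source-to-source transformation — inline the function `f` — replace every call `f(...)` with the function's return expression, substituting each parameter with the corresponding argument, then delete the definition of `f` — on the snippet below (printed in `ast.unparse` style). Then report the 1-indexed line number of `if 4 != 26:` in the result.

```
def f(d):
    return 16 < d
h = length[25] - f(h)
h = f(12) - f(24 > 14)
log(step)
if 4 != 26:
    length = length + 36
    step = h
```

4

Transformed code:
h = length[25] - (16 < h)
h = (16 < 12) - (16 < (24 > 14))
log(step)
if 4 != 26:
    length = length + 36
    step = h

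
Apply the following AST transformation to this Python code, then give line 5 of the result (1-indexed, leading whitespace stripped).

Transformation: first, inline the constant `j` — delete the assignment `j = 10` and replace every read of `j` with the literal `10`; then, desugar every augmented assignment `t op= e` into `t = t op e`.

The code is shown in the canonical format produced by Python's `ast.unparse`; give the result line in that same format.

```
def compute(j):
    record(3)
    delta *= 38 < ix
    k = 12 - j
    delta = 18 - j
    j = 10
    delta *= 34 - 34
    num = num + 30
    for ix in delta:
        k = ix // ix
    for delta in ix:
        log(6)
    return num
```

Transformed code:
def compute(j):
    record(3)
    delta = delta * (38 < ix)
    k = 12 - 10
    delta = 18 - 10
    delta = delta * (34 - 34)
    num = num + 30
    for ix in delta:
        k = ix // ix
    for delta in ix:
        log(6)
    return num

delta = 18 - 10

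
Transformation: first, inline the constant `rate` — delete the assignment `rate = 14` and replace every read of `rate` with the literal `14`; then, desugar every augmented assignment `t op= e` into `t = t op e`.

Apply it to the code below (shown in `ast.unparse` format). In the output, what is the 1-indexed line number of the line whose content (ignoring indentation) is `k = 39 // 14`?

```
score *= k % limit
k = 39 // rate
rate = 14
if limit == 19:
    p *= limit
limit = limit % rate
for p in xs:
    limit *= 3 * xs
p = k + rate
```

Transformed code:
score = score * (k % limit)
k = 39 // 14
if limit == 19:
    p = p * limit
limit = limit % 14
for p in xs:
    limit = limit * (3 * xs)
p = k + 14

2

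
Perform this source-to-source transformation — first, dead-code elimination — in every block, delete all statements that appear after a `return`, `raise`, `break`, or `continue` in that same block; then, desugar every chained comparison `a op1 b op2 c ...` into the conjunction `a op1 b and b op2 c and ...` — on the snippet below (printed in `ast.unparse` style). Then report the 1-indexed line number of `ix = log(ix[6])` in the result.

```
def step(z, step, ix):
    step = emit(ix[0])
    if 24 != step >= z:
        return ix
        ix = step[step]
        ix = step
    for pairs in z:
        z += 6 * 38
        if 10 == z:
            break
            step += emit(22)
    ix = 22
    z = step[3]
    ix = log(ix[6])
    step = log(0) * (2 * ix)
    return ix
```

Transformed code:
def step(z, step, ix):
    step = emit(ix[0])
    if 24 != step and step >= z:
        return ix
    for pairs in z:
        z += 6 * 38
        if 10 == z:
            break
    ix = 22
    z = step[3]
    ix = log(ix[6])
    step = log(0) * (2 * ix)
    return ix

11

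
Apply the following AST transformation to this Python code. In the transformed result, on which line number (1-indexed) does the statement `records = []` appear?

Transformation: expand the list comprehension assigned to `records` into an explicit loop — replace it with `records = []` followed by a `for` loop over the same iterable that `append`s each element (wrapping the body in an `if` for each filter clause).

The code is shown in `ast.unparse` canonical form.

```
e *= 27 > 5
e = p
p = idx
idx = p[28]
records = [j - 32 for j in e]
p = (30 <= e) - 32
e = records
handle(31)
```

5

Transformed code:
e *= 27 > 5
e = p
p = idx
idx = p[28]
records = []
for j in e:
    records.append(j - 32)
p = (30 <= e) - 32
e = records
handle(31)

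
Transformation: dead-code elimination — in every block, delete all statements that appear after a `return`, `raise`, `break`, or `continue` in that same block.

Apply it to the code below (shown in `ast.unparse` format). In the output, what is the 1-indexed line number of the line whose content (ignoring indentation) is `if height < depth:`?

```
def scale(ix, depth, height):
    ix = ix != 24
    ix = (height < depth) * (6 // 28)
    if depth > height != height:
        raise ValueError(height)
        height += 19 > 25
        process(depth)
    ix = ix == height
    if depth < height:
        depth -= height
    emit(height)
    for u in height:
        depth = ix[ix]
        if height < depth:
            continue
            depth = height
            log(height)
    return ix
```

12

Transformed code:
def scale(ix, depth, height):
    ix = ix != 24
    ix = (height < depth) * (6 // 28)
    if depth > height != height:
        raise ValueError(height)
    ix = ix == height
    if depth < height:
        depth -= height
    emit(height)
    for u in height:
        depth = ix[ix]
        if height < depth:
            continue
    return ix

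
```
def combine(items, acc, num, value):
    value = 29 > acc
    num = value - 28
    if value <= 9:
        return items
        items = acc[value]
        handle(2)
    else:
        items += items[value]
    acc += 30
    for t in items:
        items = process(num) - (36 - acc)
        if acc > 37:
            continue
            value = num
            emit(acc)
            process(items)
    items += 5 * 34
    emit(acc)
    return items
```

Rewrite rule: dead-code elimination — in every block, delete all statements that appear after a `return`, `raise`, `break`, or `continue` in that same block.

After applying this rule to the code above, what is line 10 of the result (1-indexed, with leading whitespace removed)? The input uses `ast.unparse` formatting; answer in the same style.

items = process(num) - (36 - acc)

Transformed code:
def combine(items, acc, num, value):
    value = 29 > acc
    num = value - 28
    if value <= 9:
        return items
    else:
        items += items[value]
    acc += 30
    for t in items:
        items = process(num) - (36 - acc)
        if acc > 37:
            continue
    items += 5 * 34
    emit(acc)
    return items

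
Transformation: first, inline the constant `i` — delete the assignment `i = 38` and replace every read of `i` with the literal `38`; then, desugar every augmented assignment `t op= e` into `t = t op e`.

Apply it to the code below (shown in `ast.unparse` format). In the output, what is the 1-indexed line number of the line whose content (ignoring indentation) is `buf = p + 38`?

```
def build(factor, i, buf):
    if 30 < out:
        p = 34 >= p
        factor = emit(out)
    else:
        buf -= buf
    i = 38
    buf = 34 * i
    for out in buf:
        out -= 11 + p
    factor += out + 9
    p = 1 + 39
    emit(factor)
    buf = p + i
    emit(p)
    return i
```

13

Transformed code:
def build(factor, i, buf):
    if 30 < out:
        p = 34 >= p
        factor = emit(out)
    else:
        buf = buf - buf
    buf = 34 * 38
    for out in buf:
        out = out - (11 + p)
    factor = factor + (out + 9)
    p = 1 + 39
    emit(factor)
    buf = p + 38
    emit(p)
    return 38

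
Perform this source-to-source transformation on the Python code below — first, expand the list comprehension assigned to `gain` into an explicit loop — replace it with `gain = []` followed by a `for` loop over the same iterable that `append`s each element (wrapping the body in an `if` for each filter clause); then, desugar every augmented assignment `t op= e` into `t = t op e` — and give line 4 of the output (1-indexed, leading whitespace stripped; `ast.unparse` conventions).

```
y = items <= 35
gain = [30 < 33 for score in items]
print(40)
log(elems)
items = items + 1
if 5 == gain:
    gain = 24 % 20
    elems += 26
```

gain.append(30 < 33)

Transformed code:
y = items <= 35
gain = []
for score in items:
    gain.append(30 < 33)
print(40)
log(elems)
items = items + 1
if 5 == gain:
    gain = 24 % 20
    elems = elems + 26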